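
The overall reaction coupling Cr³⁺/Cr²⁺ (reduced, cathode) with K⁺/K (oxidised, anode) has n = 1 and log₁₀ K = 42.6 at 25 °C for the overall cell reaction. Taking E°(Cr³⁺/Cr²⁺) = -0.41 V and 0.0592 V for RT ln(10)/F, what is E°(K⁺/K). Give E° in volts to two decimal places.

-2.93 V

E°cell = (0.0592/n)·log K = (0.0592/1)(42.6) = +2.522 V.
Since Cr³⁺/Cr²⁺ is the cathode and K⁺/K the anode, E°cell = E°(Cr³⁺/Cr²⁺) − E°(K⁺/K).
So E°(K⁺/K) = E°(Cr³⁺/Cr²⁺) − E°cell = (-0.41) − (+2.522) = -2.93 V.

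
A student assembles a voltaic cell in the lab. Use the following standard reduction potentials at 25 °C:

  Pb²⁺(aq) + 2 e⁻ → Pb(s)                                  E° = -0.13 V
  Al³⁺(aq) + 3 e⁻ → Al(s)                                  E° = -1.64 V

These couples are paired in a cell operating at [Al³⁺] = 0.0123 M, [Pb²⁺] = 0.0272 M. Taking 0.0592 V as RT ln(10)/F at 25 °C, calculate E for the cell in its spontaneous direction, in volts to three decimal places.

+1.501 V

Pb²⁺/Pb is the cathode (higher E°), Al³⁺/Al the anode: E°cell = -0.13 − (-1.64) = +1.51 V, n = 6.
Overall: 3 Pb²⁺(aq) + 2 Al(s) → 3 Pb(s) + 2 Al³⁺(aq)
Q = [Al³⁺]^2 / ([Pb²⁺]^3); log Q = 0.876.
E = E° − (0.0592/n) log Q = +1.51 − (0.0592/6)(0.876) = +1.501 V.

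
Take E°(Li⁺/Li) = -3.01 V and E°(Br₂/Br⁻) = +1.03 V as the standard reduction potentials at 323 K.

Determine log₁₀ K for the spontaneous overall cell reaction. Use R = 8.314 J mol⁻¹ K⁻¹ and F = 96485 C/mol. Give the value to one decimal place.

Cathode: Br₂/Br⁻; anode: Li⁺/Li. E°cell = (+1.03) − (-3.01) = +4.04 V, with n = 2.
ΔG° = −nFE° = −RT ln K, so ln K = nFE°/(RT) = (2)(96485)(+4.04) / ((8.314)(323)) = 290.308.
log₁₀ K = 290.308 / ln 10 = 126.1.

126.1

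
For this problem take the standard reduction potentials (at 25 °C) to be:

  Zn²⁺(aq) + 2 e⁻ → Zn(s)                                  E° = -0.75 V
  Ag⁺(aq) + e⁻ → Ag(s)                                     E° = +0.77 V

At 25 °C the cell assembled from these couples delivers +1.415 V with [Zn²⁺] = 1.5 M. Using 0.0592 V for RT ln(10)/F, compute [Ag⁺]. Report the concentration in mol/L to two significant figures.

Ag⁺/Ag is the cathode, Zn²⁺/Zn the anode: E°cell = +1.52 V, n = 2.
Overall reaction: 2 Ag⁺(aq) + Zn(s) → 2 Ag(s) + Zn²⁺(aq); Q = [Zn²⁺]^1/[Ag⁺]^2.
From E = E° − (0.0592/n) log Q: log Q = (E° − E)·n/0.0592 = (+1.52 − (+1.415))·2/0.0592 = 3.5473.
So 2·log[Ag⁺] = 1·log(1.5) − log Q = 0.1761 − (3.5473) = -3.3712; log[Ag⁺] = -3.3712 / 2 = -1.6856; [Ag⁺] = 10^(-1.6856) ≈ 0.021 M.

0.021 M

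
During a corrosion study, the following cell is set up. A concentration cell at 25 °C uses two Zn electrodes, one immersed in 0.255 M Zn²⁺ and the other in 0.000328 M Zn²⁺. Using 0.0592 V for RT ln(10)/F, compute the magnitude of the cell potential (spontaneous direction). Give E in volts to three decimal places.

+0.086 V

For a concentration cell E°cell = 0. The 0.255 M side is the cathode (reduction is favoured where [Zn²⁺] is higher).
With n = 2, E = −(0.0592/2) log([Zn²⁺]ₐₙ/[Zn²⁺]꜀ₐₜ) = −(0.0592/2) log(0.000328/0.255) = −(0.0592/2)(-2.891) = +0.086 V.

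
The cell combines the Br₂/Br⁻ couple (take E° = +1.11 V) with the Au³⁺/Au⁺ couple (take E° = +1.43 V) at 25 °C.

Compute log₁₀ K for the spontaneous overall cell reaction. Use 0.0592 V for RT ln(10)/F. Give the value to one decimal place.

Cathode: Au³⁺/Au⁺; anode: Br₂/Br⁻. E°cell = +0.32 V, n = 2.
log K = nE°cell / 0.0592 = (2)(+0.32) / 0.0592 = 10.8.

10.8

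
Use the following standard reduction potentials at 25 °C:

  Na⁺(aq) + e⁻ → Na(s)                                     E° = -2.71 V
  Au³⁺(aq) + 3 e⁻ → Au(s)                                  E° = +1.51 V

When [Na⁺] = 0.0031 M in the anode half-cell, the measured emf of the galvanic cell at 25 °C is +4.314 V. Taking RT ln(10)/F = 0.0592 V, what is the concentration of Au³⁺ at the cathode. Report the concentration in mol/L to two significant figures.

Au³⁺/Au is the cathode, Na⁺/Na the anode: E°cell = +4.22 V, n = 3.
Overall reaction: Au³⁺(aq) + 3 Na(s) → Au(s) + 3 Na⁺(aq); Q = [Na⁺]^3/[Au³⁺]^1.
From E = E° − (0.0592/n) log Q: log Q = (E° − E)·n/0.0592 = (+4.22 − (+4.314))·3/0.0592 = -4.7635.
So 1·log[Au³⁺] = 3·log(0.0031) − log Q = -7.5259 − (-4.7635) = -2.7624; [Au³⁺] = 10^(-2.7624) ≈ 0.0017 M.

0.0017 M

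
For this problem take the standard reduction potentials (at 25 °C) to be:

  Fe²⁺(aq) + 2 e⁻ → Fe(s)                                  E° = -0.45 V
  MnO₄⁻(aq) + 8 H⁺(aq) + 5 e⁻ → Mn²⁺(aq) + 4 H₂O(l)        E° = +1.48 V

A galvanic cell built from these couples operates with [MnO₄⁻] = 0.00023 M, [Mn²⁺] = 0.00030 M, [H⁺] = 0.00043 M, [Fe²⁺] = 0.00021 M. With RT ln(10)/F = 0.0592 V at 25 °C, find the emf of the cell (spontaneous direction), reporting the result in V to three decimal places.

MnO₄⁻/Mn²⁺ is the cathode (higher E°), Fe²⁺/Fe the anode: E°cell = +1.48 − (-0.45) = +1.93 V, n = 10.
Overall: 2 MnO₄⁻(aq) + 16 H⁺(aq) + 5 Fe(s) → 2 Mn²⁺(aq) + 8 H₂O(l) + 5 Fe²⁺(aq)
Q = [Mn²⁺]^2·[Fe²⁺]^5 / ([MnO₄⁻]^2·[H⁺]^16); log Q = 35.706.
E = E° − (0.0592/n) log Q = +1.93 − (0.0592/10)(35.706) = +1.719 V.

+1.719 V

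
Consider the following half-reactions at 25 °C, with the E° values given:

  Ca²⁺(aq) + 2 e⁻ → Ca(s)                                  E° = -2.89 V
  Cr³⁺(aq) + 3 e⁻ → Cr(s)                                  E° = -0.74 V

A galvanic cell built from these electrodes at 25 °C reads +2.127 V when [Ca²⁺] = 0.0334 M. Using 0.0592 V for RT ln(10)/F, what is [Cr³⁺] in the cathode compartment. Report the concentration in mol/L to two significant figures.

0.00042 M

Cr³⁺/Cr is the cathode, Ca²⁺/Ca the anode: E°cell = +2.15 V, n = 6.
Overall reaction: 2 Cr³⁺(aq) + 3 Ca(s) → 2 Cr(s) + 3 Ca²⁺(aq); Q = [Ca²⁺]^3/[Cr³⁺]^2.
From E = E° − (0.0592/n) log Q: log Q = (E° − E)·n/0.0592 = (+2.15 − (+2.127))·6/0.0592 = 2.3311.
So 2·log[Cr³⁺] = 3·log(0.0334) − log Q = -4.4288 − (2.3311) = -6.7599; log[Cr³⁺] = -6.7599 / 2 = -3.3800; [Cr³⁺] = 10^(-3.3800) ≈ 0.00042 M.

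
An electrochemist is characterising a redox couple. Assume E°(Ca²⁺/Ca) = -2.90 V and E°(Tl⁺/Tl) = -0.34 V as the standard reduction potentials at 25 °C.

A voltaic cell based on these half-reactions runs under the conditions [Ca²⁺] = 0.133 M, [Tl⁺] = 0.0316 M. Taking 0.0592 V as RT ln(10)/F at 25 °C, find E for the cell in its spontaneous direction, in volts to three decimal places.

+2.497 V

Tl⁺/Tl is the cathode (higher E°), Ca²⁺/Ca the anode: E°cell = -0.34 − (-2.90) = +2.56 V, n = 2.
Overall: 2 Tl⁺(aq) + Ca(s) → 2 Tl(s) + Ca²⁺(aq)
Q = [Ca²⁺] / ([Tl⁺]^2); log Q = 2.124.
E = E° − (0.0592/n) log Q = +2.56 − (0.0592/2)(2.124) = +2.497 V.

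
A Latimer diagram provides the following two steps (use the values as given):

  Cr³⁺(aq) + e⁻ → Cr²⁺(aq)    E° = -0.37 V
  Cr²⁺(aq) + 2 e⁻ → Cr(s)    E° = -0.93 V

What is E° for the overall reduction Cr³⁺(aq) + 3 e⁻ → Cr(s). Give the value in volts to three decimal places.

-0.743 V

Since ΔG° = −nFE° is additive over sequential reductions, n₃E°₃ = n₁E°₁ + n₂E°₂.
E°₃ = (1×-0.37 + 2×-0.93) / 3 = (-2.230) / 3 = -0.743 V.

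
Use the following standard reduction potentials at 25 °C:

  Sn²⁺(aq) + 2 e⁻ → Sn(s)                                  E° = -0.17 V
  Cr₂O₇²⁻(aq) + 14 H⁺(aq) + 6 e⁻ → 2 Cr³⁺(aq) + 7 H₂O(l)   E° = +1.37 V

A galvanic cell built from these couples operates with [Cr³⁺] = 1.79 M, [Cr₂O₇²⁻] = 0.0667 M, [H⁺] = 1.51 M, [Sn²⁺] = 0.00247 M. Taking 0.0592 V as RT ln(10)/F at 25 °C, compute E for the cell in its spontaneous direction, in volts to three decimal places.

+1.625 V

Cr₂O₇²⁻/Cr³⁺ is the cathode (higher E°), Sn²⁺/Sn the anode: E°cell = +1.37 − (-0.17) = +1.54 V, n = 6.
Overall: Cr₂O₇²⁻(aq) + 14 H⁺(aq) + 3 Sn(s) → 2 Cr³⁺(aq) + 7 H₂O(l) + 3 Sn²⁺(aq)
Q = [Cr³⁺]^2·[Sn²⁺]^3 / ([Cr₂O₇²⁻]·[H⁺]^14); log Q = -8.646.
E = E° − (0.0592/n) log Q = +1.54 − (0.0592/6)(-8.646) = +1.625 V.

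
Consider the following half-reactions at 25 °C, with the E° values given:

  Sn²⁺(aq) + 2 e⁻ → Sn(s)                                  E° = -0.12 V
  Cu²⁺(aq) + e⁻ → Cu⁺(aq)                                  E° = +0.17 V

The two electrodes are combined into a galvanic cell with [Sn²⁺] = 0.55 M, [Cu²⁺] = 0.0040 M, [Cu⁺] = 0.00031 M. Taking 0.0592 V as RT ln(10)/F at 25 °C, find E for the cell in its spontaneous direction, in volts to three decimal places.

+0.363 V

Cu²⁺/Cu⁺ is the cathode (higher E°), Sn²⁺/Sn the anode: E°cell = +0.17 − (-0.12) = +0.29 V, n = 2.
Overall: 2 Cu²⁺(aq) + Sn(s) → 2 Cu⁺(aq) + Sn²⁺(aq)
Q = [Cu⁺]^2·[Sn²⁺] / ([Cu²⁺]^2); log Q = -2.481.
E = E° − (0.0592/n) log Q = +0.29 − (0.0592/2)(-2.481) = +0.363 V.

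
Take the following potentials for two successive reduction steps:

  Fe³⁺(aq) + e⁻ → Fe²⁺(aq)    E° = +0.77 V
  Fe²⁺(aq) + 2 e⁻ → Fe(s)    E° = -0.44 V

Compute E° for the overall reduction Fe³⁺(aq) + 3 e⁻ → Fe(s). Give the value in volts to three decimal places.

-0.037 V

Standard free energies of sequential steps add: ΔG°₃ = ΔG°₁ + ΔG°₂, so n₃E°₃ = n₁E°₁ + n₂E°₂.
E°₃ = (1×+0.77 + 2×-0.44) / 3 = (-0.110) / 3 = -0.037 V.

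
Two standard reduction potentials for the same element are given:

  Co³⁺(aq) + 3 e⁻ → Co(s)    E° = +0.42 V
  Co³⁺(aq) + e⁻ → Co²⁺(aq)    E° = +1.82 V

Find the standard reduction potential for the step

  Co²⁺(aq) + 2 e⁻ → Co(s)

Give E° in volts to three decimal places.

Sequential free energies add, so n₃E°₃ = n₁E°₁ + n₂E°₂.
With n₃ = 3, and the known step contributing 1×(+1.82) V, the unknown satisfies 2·E° = 3×(+0.42) − 1×(+1.82) = -0.560.
E° = -0.560 / 2 = -0.280 V.

-0.280 V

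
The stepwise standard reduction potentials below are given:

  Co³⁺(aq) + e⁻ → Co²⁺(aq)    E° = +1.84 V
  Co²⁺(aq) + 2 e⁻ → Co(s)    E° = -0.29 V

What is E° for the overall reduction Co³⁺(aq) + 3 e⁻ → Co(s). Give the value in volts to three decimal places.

Standard free energies of sequential steps add: ΔG°₃ = ΔG°₁ + ΔG°₂, so n₃E°₃ = n₁E°₁ + n₂E°₂.
E°₃ = (1×+1.84 + 2×-0.29) / 3 = (+1.260) / 3 = +0.420 V.

+0.420 V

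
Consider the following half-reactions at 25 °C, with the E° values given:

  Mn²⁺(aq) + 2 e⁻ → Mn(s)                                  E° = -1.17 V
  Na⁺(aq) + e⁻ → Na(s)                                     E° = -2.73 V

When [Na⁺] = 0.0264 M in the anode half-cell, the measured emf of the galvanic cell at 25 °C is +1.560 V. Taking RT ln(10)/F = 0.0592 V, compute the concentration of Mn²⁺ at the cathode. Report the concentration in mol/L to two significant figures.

Mn²⁺/Mn is the cathode, Na⁺/Na the anode: E°cell = +1.56 V, n = 2.
Overall reaction: Mn²⁺(aq) + 2 Na(s) → Mn(s) + 2 Na⁺(aq); Q = [Na⁺]^2/[Mn²⁺]^1.
From E = E° − (0.0592/n) log Q: log Q = (E° − E)·n/0.0592 = (+1.56 − (+1.560))·2/0.0592 = 0.0000.
So 1·log[Mn²⁺] = 2·log(0.0264) − log Q = -3.1568 − (0.0000) = -3.1568; [Mn²⁺] = 10^(-3.1568) ≈ 0.00070 M.

0.00070 M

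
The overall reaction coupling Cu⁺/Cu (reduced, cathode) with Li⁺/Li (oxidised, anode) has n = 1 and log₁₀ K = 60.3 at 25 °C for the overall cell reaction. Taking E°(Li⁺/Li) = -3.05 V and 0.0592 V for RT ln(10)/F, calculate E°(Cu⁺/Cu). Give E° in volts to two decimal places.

E°cell = (0.0592/n)·log K = (0.0592/1)(60.3) = +3.570 V.
Since Cu⁺/Cu is the cathode and Li⁺/Li the anode, E°cell = E°(Cu⁺/Cu) − E°(Li⁺/Li).
So E°(Cu⁺/Cu) = E°cell + E°(Li⁺/Li) = +3.570 + (-3.05) = +0.52 V.

+0.52 V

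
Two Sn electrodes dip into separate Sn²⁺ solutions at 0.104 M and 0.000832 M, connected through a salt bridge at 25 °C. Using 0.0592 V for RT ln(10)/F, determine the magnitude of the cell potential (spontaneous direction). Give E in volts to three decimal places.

For a concentration cell E°cell = 0. The 0.104 M side is the cathode (reduction is favoured where [Sn²⁺] is higher).
With n = 2, E = −(0.0592/2) log([Sn²⁺]ₐₙ/[Sn²⁺]꜀ₐₜ) = −(0.0592/2) log(0.000832/0.104) = −(0.0592/2)(-2.097) = +0.062 V.

+0.062 V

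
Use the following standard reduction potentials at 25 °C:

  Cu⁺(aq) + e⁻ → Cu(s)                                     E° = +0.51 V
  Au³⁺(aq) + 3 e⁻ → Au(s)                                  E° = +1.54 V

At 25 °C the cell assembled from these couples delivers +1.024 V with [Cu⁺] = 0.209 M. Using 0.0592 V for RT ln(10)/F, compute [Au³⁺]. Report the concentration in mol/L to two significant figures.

Au³⁺/Au is the cathode, Cu⁺/Cu the anode: E°cell = +1.03 V, n = 3.
Overall reaction: Au³⁺(aq) + 3 Cu(s) → Au(s) + 3 Cu⁺(aq); Q = [Cu⁺]^3/[Au³⁺]^1.
From E = E° − (0.0592/n) log Q: log Q = (E° − E)·n/0.0592 = (+1.03 − (+1.024))·3/0.0592 = 0.3041.
So 1·log[Au³⁺] = 3·log(0.209) − log Q = -2.0396 − (0.3041) = -2.3437; [Au³⁺] = 10^(-2.3437) ≈ 0.0045 M.

0.0045 M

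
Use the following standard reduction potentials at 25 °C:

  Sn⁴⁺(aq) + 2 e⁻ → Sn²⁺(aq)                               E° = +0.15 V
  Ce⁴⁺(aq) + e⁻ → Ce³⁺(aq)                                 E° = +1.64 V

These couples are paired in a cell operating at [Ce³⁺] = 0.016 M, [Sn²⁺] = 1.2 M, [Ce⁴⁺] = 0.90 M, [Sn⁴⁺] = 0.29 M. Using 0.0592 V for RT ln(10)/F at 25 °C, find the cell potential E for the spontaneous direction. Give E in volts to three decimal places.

+1.612 V

Ce⁴⁺/Ce³⁺ is the cathode (higher E°), Sn⁴⁺/Sn²⁺ the anode: E°cell = +1.64 − (+0.15) = +1.49 V, n = 2.
Overall: 2 Ce⁴⁺(aq) + Sn²⁺(aq) → 2 Ce³⁺(aq) + Sn⁴⁺(aq)
Q = [Ce³⁺]^2·[Sn⁴⁺] / ([Ce⁴⁺]^2·[Sn²⁺]); log Q = -4.117.
E = E° − (0.0592/n) log Q = +1.49 − (0.0592/2)(-4.117) = +1.612 V.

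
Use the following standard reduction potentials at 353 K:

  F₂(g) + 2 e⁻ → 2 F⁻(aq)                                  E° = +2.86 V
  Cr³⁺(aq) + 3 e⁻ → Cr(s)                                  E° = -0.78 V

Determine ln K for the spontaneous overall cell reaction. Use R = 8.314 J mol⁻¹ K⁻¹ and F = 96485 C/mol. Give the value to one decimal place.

Cathode: F₂/F⁻; anode: Cr³⁺/Cr. E°cell = (+2.86) − (-0.78) = +3.64 V, with n = 6.
ΔG° = −nFE° = −RT ln K, so ln K = nFE°/(RT) = (6)(96485)(+3.64) / ((8.314)(353)) = 718.005.

718.0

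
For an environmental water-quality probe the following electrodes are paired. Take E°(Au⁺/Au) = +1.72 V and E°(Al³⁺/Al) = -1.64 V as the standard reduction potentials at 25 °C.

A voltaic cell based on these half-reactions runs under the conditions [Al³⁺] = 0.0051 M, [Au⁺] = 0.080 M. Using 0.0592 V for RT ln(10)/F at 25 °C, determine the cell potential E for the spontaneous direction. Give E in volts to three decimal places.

+3.340 V

Au⁺/Au is the cathode (higher E°), Al³⁺/Al the anode: E°cell = +1.72 − (-1.64) = +3.36 V, n = 3.
Overall: 3 Au⁺(aq) + Al(s) → 3 Au(s) + Al³⁺(aq)
Q = [Al³⁺] / ([Au⁺]^3); log Q = 0.998.
E = E° − (0.0592/n) log Q = +3.36 − (0.0592/3)(0.998) = +3.340 V.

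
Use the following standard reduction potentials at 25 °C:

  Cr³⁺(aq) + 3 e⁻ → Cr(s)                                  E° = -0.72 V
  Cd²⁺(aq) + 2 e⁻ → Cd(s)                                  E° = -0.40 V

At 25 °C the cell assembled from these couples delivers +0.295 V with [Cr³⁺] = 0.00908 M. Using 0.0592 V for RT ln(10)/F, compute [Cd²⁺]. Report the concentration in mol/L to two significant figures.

Cd²⁺/Cd is the cathode, Cr³⁺/Cr the anode: E°cell = +0.32 V, n = 6.
Overall reaction: 3 Cd²⁺(aq) + 2 Cr(s) → 3 Cd(s) + 2 Cr³⁺(aq); Q = [Cr³⁺]^2/[Cd²⁺]^3.
From E = E° − (0.0592/n) log Q: log Q = (E° − E)·n/0.0592 = (+0.32 − (+0.295))·6/0.0592 = 2.5338.
So 3·log[Cd²⁺] = 2·log(0.00908) − log Q = -4.0838 − (2.5338) = -6.6176; log[Cd²⁺] = -6.6176 / 3 = -2.2059; [Cd²⁺] = 10^(-2.2059) ≈ 0.0062 M.

0.0062 M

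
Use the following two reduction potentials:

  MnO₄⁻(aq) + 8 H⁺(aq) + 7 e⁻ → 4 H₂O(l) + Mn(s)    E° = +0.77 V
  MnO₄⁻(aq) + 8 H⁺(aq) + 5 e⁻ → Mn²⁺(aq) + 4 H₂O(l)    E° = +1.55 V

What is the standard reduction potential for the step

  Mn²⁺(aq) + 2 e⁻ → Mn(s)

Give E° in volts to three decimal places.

-1.180 V

Sequential free energies add, so n₃E°₃ = n₁E°₁ + n₂E°₂.
With n₃ = 7, and the known step contributing 5×(+1.55) V, the unknown satisfies 2·E° = 7×(+0.77) − 5×(+1.55) = -2.360.
E° = -2.360 / 2 = -1.180 V.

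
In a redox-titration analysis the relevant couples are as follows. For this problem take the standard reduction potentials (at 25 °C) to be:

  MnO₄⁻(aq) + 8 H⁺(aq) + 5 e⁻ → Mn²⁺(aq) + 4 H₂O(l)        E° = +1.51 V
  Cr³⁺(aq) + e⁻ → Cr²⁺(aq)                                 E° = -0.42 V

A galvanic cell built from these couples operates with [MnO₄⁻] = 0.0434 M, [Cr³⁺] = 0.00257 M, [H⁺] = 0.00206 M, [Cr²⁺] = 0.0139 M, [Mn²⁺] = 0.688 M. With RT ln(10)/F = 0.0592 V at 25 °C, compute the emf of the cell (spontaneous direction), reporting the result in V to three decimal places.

MnO₄⁻/Mn²⁺ is the cathode (higher E°), Cr³⁺/Cr²⁺ the anode: E°cell = +1.51 − (-0.42) = +1.93 V, n = 5.
Overall: MnO₄⁻(aq) + 8 H⁺(aq) + 5 Cr²⁺(aq) → Mn²⁺(aq) + 4 H₂O(l) + 5 Cr³⁺(aq)
Q = [Mn²⁺]·[Cr³⁺]^5 / ([MnO₄⁻]·[H⁺]^8·[Cr²⁺]^5); log Q = 19.024.
E = E° − (0.0592/n) log Q = +1.93 − (0.0592/5)(19.024) = +1.705 V.

+1.705 V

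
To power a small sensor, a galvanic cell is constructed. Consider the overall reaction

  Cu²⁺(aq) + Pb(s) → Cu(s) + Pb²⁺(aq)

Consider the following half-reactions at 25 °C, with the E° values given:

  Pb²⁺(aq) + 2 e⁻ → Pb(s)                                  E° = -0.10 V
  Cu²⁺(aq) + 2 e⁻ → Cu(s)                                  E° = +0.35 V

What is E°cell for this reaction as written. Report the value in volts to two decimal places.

The Cu²⁺/Cu couple has the higher reduction potential, so it is the cathode; Pb²⁺/Pb is oxidised at the anode.
E°cell = E°(cathode) − E°(anode) = (+0.35) − (-0.10) = +0.45 V.
Since E°cell > 0, the reaction is spontaneous under standard conditions.

+0.45 V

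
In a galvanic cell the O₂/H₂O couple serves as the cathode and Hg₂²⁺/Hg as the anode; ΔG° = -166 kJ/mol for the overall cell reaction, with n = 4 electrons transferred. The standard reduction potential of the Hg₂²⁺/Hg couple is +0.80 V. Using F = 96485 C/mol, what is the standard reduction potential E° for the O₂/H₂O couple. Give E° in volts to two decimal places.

E°cell = −ΔG°/(nF) = −(-166×10³)/((4)(96485)) = +0.430 V.
Since O₂/H₂O is the cathode and Hg₂²⁺/Hg the anode, E°cell = E°(O₂/H₂O) − E°(Hg₂²⁺/Hg).
So E°(O₂/H₂O) = E°cell + E°(Hg₂²⁺/Hg) = +0.430 + (+0.80) = +1.23 V.

+1.23 V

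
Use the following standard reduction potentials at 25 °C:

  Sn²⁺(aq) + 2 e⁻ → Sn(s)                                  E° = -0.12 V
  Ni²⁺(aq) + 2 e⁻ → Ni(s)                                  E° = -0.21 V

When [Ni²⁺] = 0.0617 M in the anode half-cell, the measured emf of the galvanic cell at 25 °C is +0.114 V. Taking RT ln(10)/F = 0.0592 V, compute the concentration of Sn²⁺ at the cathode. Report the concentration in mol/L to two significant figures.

Sn²⁺/Sn is the cathode, Ni²⁺/Ni the anode: E°cell = +0.09 V, n = 2.
Overall reaction: Sn²⁺(aq) + Ni(s) → Sn(s) + Ni²⁺(aq); Q = [Ni²⁺]^1/[Sn²⁺]^1.
From E = E° − (0.0592/n) log Q: log Q = (E° − E)·n/0.0592 = (+0.09 − (+0.114))·2/0.0592 = -0.8108.
So 1·log[Sn²⁺] = 1·log(0.0617) − log Q = -1.2097 − (-0.8108) = -0.3989; [Sn²⁺] = 10^(-0.3989) ≈ 0.40 M.

0.40 M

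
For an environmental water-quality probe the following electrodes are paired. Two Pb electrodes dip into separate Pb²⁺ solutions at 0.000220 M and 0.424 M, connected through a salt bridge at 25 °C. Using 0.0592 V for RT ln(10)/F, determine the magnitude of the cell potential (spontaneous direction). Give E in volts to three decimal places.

For a concentration cell E°cell = 0. The 0.424 M side is the cathode (reduction is favoured where [Pb²⁺] is higher).
With n = 2, E = −(0.0592/2) log([Pb²⁺]ₐₙ/[Pb²⁺]꜀ₐₜ) = −(0.0592/2) log(0.00022/0.424) = −(0.0592/2)(-3.285) = +0.097 V.

+0.097 V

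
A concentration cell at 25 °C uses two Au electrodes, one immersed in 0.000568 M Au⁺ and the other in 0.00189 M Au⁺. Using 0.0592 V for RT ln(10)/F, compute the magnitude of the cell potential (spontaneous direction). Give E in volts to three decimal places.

+0.031 V

For a concentration cell E°cell = 0. The 0.00189 M side is the cathode (reduction is favoured where [Au⁺] is higher).
With n = 1, E = −(0.0592/1) log([Au⁺]ₐₙ/[Au⁺]꜀ₐₜ) = −(0.0592/1) log(0.000568/0.00189) = −(0.0592/1)(-0.522) = +0.031 V.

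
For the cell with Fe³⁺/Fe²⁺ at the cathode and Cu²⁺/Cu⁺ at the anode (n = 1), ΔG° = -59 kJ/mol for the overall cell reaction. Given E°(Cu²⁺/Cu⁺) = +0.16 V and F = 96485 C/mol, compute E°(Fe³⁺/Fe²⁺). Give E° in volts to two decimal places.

+0.77 V

E°cell = −ΔG°/(nF) = −(-59×10³)/((1)(96485)) = +0.611 V.
Since Fe³⁺/Fe²⁺ is the cathode and Cu²⁺/Cu⁺ the anode, E°cell = E°(Fe³⁺/Fe²⁺) − E°(Cu²⁺/Cu⁺).
So E°(Fe³⁺/Fe²⁺) = E°cell + E°(Cu²⁺/Cu⁺) = +0.611 + (+0.16) = +0.77 V.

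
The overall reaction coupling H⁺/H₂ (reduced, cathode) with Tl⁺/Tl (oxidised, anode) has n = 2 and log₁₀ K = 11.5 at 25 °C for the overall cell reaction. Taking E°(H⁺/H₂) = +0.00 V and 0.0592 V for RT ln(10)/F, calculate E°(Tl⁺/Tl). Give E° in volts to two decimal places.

E°cell = (0.0592/n)·log K = (0.0592/2)(11.5) = +0.340 V.
Since H⁺/H₂ is the cathode and Tl⁺/Tl the anode, E°cell = E°(H⁺/H₂) − E°(Tl⁺/Tl).
So E°(Tl⁺/Tl) = E°(H⁺/H₂) − E°cell = (+0.00) − (+0.340) = -0.34 V.

-0.34 V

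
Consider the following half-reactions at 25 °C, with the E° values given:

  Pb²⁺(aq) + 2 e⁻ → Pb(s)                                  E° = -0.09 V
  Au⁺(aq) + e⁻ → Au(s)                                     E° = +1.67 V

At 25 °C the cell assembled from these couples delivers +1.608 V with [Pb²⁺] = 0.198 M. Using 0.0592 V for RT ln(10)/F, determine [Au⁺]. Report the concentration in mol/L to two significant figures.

0.0012 M

Au⁺/Au is the cathode, Pb²⁺/Pb the anode: E°cell = +1.76 V, n = 2.
Overall reaction: 2 Au⁺(aq) + Pb(s) → 2 Au(s) + Pb²⁺(aq); Q = [Pb²⁺]^1/[Au⁺]^2.
From E = E° − (0.0592/n) log Q: log Q = (E° − E)·n/0.0592 = (+1.76 − (+1.608))·2/0.0592 = 5.1351.
So 2·log[Au⁺] = 1·log(0.198) − log Q = -0.7033 − (5.1351) = -5.8384; log[Au⁺] = -5.8384 / 2 = -2.9192; [Au⁺] = 10^(-2.9192) ≈ 0.0012 M.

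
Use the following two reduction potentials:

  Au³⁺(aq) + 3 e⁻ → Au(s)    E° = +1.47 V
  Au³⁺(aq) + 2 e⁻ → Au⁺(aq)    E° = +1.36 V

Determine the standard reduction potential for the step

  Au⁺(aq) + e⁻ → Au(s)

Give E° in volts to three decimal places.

Sequential free energies add, so n₃E°₃ = n₁E°₁ + n₂E°₂.
With n₃ = 3, and the known step contributing 2×(+1.36) V, the unknown satisfies 1·E° = 3×(+1.47) − 2×(+1.36) = +1.690.
E° = +1.690 / 1 = +1.690 V.

+1.690 V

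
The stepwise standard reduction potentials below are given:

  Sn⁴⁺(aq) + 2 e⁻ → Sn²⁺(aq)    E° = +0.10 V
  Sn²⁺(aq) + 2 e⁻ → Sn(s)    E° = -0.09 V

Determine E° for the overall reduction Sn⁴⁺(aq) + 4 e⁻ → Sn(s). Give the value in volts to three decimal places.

Since ΔG° = −nFE° is additive over sequential reductions, n₃E°₃ = n₁E°₁ + n₂E°₂.
E°₃ = (2×+0.10 + 2×-0.09) / 4 = (+0.020) / 4 = +0.005 V.

+0.005 V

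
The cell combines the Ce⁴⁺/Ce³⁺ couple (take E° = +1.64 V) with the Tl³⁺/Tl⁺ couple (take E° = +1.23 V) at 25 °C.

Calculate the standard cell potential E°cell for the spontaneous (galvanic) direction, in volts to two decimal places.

+0.41 V

The Ce⁴⁺/Ce³⁺ couple has the higher reduction potential, so it is the cathode; Tl³⁺/Tl⁺ is oxidised at the anode.
E°cell = E°(cathode) − E°(anode) = (+1.64) − (+1.23) = +0.41 V.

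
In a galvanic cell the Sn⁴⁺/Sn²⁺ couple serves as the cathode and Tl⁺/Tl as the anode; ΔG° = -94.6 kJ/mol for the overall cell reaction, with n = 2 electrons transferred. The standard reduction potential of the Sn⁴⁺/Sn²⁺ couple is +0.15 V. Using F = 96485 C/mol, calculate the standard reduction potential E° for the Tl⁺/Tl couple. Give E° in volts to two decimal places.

E°cell = −ΔG°/(nF) = −(-94.6×10³)/((2)(96485)) = +0.490 V.
Since Sn⁴⁺/Sn²⁺ is the cathode and Tl⁺/Tl the anode, E°cell = E°(Sn⁴⁺/Sn²⁺) − E°(Tl⁺/Tl).
So E°(Tl⁺/Tl) = E°(Sn⁴⁺/Sn²⁺) − E°cell = (+0.15) − (+0.490) = -0.34 V.

-0.34 V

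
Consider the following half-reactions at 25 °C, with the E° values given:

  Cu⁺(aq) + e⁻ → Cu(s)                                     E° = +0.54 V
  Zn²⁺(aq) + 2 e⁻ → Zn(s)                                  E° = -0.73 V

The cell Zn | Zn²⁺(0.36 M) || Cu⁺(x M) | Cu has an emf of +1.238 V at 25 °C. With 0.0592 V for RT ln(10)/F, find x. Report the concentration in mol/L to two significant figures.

Cu⁺/Cu is the cathode, Zn²⁺/Zn the anode: E°cell = +1.27 V, n = 2.
Overall reaction: 2 Cu⁺(aq) + Zn(s) → 2 Cu(s) + Zn²⁺(aq); Q = [Zn²⁺]^1/[Cu⁺]^2.
From E = E° − (0.0592/n) log Q: log Q = (E° − E)·n/0.0592 = (+1.27 − (+1.238))·2/0.0592 = 1.0811.
So 2·log[Cu⁺] = 1·log(0.36) − log Q = -0.4437 − (1.0811) = -1.5248; log[Cu⁺] = -1.5248 / 2 = -0.7624; [Cu⁺] = 10^(-0.7624) ≈ 0.17 M.

0.17 M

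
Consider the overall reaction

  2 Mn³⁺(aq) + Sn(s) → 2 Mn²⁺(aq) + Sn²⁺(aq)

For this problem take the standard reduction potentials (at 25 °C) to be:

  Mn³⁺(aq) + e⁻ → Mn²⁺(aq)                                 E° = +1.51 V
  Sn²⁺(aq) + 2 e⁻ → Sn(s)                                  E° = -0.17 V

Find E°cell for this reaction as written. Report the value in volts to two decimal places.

The Mn³⁺/Mn²⁺ couple has the higher reduction potential, so it is the cathode; Sn²⁺/Sn is oxidised at the anode.
E°cell = E°(cathode) − E°(anode) = (+1.51) − (-0.17) = +1.68 V.
Since E°cell > 0, the reaction is spontaneous under standard conditions.

+1.68 V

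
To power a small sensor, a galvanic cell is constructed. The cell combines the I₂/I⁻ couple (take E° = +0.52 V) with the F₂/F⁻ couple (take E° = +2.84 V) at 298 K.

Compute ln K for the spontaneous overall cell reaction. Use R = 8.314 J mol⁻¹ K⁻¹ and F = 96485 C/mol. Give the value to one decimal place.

180.7

Cathode: F₂/F⁻; anode: I₂/I⁻. E°cell = (+2.84) − (+0.52) = +2.32 V, with n = 2.
ΔG° = −nFE° = −RT ln K, so ln K = nFE°/(RT) = (2)(96485)(+2.32) / ((8.314)(298)) = 180.697.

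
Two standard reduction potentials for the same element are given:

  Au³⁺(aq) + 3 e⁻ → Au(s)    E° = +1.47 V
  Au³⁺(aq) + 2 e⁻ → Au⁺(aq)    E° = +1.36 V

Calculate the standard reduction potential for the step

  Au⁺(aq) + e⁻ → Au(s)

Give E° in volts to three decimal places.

+1.690 V

Sequential free energies add, so n₃E°₃ = n₁E°₁ + n₂E°₂.
With n₃ = 3, and the known step contributing 2×(+1.36) V, the unknown satisfies 1·E° = 3×(+1.47) − 2×(+1.36) = +1.690.
E° = +1.690 / 1 = +1.690 V.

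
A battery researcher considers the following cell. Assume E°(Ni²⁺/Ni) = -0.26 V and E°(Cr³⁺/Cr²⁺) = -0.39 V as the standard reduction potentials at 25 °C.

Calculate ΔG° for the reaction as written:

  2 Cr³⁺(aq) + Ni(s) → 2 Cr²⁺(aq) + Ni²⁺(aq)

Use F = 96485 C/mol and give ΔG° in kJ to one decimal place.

As written, Cr³⁺/Cr²⁺ is reduced (cathode) and Ni²⁺/Ni is oxidised (anode), so E°cell = (-0.39) − (-0.26) = -0.13 V.
Balancing electrons gives n = 2.
ΔG° = −nFE° = −(2)(96485)(-0.13) = 25,086 J = +25.1 kJ.

+25.1 kJ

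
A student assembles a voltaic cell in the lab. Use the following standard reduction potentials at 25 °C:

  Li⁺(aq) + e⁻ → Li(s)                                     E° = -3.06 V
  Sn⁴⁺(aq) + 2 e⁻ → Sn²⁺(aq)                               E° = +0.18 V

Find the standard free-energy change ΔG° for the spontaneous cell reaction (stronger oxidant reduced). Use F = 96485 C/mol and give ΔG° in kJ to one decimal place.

Sn⁴⁺/Sn²⁺ (E° = +0.18 V) is the cathode; Li⁺/Li (E° = -3.06 V) is the anode, so E°cell = +3.24 V.
Balancing electrons gives n = 2 (lcm of 2 and 1).
ΔG° = −nFE° = −(2)(96485)(+3.24) = -625,223 J = -625.2 kJ.

-625.2 kJ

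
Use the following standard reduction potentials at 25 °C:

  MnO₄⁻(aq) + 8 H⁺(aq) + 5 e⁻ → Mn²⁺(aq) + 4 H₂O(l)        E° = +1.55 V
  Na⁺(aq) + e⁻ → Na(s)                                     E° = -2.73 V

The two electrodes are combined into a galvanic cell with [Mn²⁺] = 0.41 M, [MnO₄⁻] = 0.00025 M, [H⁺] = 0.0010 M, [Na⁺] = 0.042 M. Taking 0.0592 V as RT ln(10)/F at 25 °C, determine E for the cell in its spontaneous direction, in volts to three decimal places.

+4.039 V

MnO₄⁻/Mn²⁺ is the cathode (higher E°), Na⁺/Na the anode: E°cell = +1.55 − (-2.73) = +4.28 V, n = 5.
Overall: MnO₄⁻(aq) + 8 H⁺(aq) + 5 Na(s) → Mn²⁺(aq) + 4 H₂O(l) + 5 Na⁺(aq)
Q = [Mn²⁺]·[Na⁺]^5 / ([MnO₄⁻]·[H⁺]^8); log Q = 20.331.
E = E° − (0.0592/n) log Q = +4.28 − (0.0592/5)(20.331) = +4.039 V.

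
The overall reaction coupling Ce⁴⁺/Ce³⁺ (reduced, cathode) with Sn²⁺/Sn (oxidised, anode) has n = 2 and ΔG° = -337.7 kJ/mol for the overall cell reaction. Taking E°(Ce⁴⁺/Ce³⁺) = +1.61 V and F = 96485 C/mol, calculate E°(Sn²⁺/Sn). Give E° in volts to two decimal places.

-0.14 V

E°cell = −ΔG°/(nF) = −(-337.7×10³)/((2)(96485)) = +1.750 V.
Since Ce⁴⁺/Ce³⁺ is the cathode and Sn²⁺/Sn the anode, E°cell = E°(Ce⁴⁺/Ce³⁺) − E°(Sn²⁺/Sn).
So E°(Sn²⁺/Sn) = E°(Ce⁴⁺/Ce³⁺) − E°cell = (+1.61) − (+1.750) = -0.14 V.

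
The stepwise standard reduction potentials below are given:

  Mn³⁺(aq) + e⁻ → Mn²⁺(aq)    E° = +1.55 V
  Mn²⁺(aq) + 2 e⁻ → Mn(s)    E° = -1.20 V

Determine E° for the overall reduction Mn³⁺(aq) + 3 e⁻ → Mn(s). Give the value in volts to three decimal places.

Since ΔG° = −nFE° is additive over sequential reductions, n₃E°₃ = n₁E°₁ + n₂E°₂.
E°₃ = (1×+1.55 + 2×-1.20) / 3 = (-0.850) / 3 = -0.283 V.
E° values themselves are not directly additive — weighting by electron count is essential.

-0.283 V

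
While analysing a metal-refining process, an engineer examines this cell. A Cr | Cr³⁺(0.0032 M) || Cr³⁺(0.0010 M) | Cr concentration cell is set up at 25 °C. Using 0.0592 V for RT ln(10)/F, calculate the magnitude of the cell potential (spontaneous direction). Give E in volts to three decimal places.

For a concentration cell E°cell = 0. The 0.0032 M side is the cathode (reduction is favoured where [Cr³⁺] is higher).
With n = 3, E = −(0.0592/3) log([Cr³⁺]ₐₙ/[Cr³⁺]꜀ₐₜ) = −(0.0592/3) log(0.001/0.0032) = −(0.0592/3)(-0.505) = +0.010 V.

+0.010 V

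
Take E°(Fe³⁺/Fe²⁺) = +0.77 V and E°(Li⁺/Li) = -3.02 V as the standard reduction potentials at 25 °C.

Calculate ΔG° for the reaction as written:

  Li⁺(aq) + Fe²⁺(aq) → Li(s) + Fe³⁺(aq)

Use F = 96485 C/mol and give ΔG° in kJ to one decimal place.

As written, Li⁺/Li is reduced (cathode) and Fe³⁺/Fe²⁺ is oxidised (anode), so E°cell = (-3.02) − (+0.77) = -3.79 V.
Balancing electrons gives n = 1.
ΔG° = −nFE° = −(1)(96485)(-3.79) = 365,678 J = +365.7 kJ.

+365.7 kJ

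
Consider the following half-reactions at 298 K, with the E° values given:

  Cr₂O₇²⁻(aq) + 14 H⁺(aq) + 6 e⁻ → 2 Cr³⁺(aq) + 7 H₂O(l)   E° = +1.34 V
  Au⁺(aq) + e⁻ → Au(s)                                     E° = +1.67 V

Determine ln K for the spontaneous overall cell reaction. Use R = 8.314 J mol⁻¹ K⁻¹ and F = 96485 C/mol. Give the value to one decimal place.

77.1

Cathode: Au⁺/Au; anode: Cr₂O₇²⁻/Cr³⁺. E°cell = (+1.67) − (+1.34) = +0.33 V, with n = 6.
ΔG° = −nFE° = −RT ln K, so ln K = nFE°/(RT) = (6)(96485)(+0.33) / ((8.314)(298)) = 77.108.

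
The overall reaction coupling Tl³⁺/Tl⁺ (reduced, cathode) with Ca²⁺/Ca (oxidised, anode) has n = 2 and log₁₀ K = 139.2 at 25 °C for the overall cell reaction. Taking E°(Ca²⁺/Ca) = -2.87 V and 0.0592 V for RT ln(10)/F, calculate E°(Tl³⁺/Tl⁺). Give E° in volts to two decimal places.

+1.25 V

E°cell = (0.0592/n)·log K = (0.0592/2)(139.2) = +4.120 V.
Since Tl³⁺/Tl⁺ is the cathode and Ca²⁺/Ca the anode, E°cell = E°(Tl³⁺/Tl⁺) − E°(Ca²⁺/Ca).
So E°(Tl³⁺/Tl⁺) = E°cell + E°(Ca²⁺/Ca) = +4.120 + (-2.87) = +1.25 V.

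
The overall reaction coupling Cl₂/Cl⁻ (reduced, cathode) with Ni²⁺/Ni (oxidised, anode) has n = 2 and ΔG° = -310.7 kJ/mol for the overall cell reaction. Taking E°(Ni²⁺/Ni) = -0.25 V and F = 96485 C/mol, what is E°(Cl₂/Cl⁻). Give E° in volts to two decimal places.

+1.36 V

E°cell = −ΔG°/(nF) = −(-310.7×10³)/((2)(96485)) = +1.610 V.
Since Cl₂/Cl⁻ is the cathode and Ni²⁺/Ni the anode, E°cell = E°(Cl₂/Cl⁻) − E°(Ni²⁺/Ni).
So E°(Cl₂/Cl⁻) = E°cell + E°(Ni²⁺/Ni) = +1.610 + (-0.25) = +1.36 V.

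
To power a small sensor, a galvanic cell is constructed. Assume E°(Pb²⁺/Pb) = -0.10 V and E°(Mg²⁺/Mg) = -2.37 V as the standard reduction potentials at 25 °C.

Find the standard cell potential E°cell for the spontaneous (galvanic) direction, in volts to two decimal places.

+2.27 V

The Pb²⁺/Pb couple has the higher reduction potential, so it is the cathode; Mg²⁺/Mg is oxidised at the anode.
E°cell = E°(cathode) − E°(anode) = (-0.10) − (-2.37) = +2.27 V.
Since E°cell > 0, the reaction is spontaneous under standard conditions.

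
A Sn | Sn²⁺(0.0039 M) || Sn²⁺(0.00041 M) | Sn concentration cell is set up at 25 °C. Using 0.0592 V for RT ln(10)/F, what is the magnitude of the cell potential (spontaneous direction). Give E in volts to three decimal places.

For a concentration cell E°cell = 0. The 0.0039 M side is the cathode (reduction is favoured where [Sn²⁺] is higher).
With n = 2, E = −(0.0592/2) log([Sn²⁺]ₐₙ/[Sn²⁺]꜀ₐₜ) = −(0.0592/2) log(0.00041/0.0039) = −(0.0592/2)(-0.978) = +0.029 V.

+0.029 V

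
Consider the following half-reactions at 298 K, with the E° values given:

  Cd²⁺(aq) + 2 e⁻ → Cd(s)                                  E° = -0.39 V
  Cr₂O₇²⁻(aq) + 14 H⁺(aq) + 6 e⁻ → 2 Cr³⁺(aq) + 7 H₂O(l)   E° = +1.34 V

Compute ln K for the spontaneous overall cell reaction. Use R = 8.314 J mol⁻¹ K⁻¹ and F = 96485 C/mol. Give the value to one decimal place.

Cathode: Cr₂O₇²⁻/Cr³⁺; anode: Cd²⁺/Cd. E°cell = (+1.34) − (-0.39) = +1.73 V, with n = 6.
ΔG° = −nFE° = −RT ln K, so ln K = nFE°/(RT) = (6)(96485)(+1.73) / ((8.314)(298)) = 404.232.

404.2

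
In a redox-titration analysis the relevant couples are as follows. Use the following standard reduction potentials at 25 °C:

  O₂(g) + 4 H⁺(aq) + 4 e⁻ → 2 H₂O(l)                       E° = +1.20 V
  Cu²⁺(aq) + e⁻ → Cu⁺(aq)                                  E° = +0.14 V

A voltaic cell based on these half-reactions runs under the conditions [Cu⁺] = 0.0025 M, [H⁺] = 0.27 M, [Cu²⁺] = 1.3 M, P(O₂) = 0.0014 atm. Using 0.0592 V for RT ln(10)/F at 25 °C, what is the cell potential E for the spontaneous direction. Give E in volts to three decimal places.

O₂/H₂O is the cathode (higher E°), Cu²⁺/Cu⁺ the anode: E°cell = +1.20 − (+0.14) = +1.06 V, n = 4.
Overall: O₂(g) + 4 H⁺(aq) + 4 Cu⁺(aq) → 2 H₂O(l) + 4 Cu²⁺(aq)
Q = [Cu²⁺]^4 / (P(O₂)·[H⁺]^4·[Cu⁺]^4); log Q = 15.992.
E = E° − (0.0592/n) log Q = +1.06 − (0.0592/4)(15.992) = +0.823 V.

+0.823 V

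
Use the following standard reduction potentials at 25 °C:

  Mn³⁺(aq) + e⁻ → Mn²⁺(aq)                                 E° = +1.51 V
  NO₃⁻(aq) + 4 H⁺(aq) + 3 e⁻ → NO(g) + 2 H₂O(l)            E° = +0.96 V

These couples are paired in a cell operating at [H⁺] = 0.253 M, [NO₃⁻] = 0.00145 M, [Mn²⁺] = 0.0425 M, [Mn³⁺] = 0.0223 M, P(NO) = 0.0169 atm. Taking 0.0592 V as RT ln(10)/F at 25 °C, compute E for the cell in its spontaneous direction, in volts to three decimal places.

Mn³⁺/Mn²⁺ is the cathode (higher E°), NO₃⁻/NO the anode: E°cell = +1.51 − (+0.96) = +0.55 V, n = 3.
Overall: 3 Mn³⁺(aq) + NO(g) + 2 H₂O(l) → 3 Mn²⁺(aq) + NO₃⁻(aq) + 4 H⁺(aq)
Q = [Mn²⁺]^3·[NO₃⁻]·[H⁺]^4 / ([Mn³⁺]^3·P(NO)); log Q = -2.614.
E = E° − (0.0592/n) log Q = +0.55 − (0.0592/3)(-2.614) = +0.602 V.

+0.602 V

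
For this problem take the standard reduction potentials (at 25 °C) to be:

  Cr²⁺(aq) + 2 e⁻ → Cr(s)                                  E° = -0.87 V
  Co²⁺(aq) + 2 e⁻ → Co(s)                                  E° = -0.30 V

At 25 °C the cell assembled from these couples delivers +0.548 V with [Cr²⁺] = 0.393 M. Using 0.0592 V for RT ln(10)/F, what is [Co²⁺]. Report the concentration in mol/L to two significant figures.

Co²⁺/Co is the cathode, Cr²⁺/Cr the anode: E°cell = +0.57 V, n = 2.
Overall reaction: Co²⁺(aq) + Cr(s) → Co(s) + Cr²⁺(aq); Q = [Cr²⁺]^1/[Co²⁺]^1.
From E = E° − (0.0592/n) log Q: log Q = (E° − E)·n/0.0592 = (+0.57 − (+0.548))·2/0.0592 = 0.7432.
So 1·log[Co²⁺] = 1·log(0.393) − log Q = -0.4056 − (0.7432) = -1.1488; [Co²⁺] = 10^(-1.1488) ≈ 0.071 M.

0.071 M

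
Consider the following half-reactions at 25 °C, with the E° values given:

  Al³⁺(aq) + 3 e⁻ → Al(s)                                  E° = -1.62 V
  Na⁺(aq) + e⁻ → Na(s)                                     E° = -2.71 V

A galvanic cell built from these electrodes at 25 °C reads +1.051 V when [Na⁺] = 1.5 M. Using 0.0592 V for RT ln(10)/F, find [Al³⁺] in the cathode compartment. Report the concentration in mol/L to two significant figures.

0.036 M

Al³⁺/Al is the cathode, Na⁺/Na the anode: E°cell = +1.09 V, n = 3.
Overall reaction: Al³⁺(aq) + 3 Na(s) → Al(s) + 3 Na⁺(aq); Q = [Na⁺]^3/[Al³⁺]^1.
From E = E° − (0.0592/n) log Q: log Q = (E° − E)·n/0.0592 = (+1.09 − (+1.051))·3/0.0592 = 1.9764.
So 1·log[Al³⁺] = 3·log(1.5) − log Q = 0.5283 − (1.9764) = -1.4481; [Al³⁺] = 10^(-1.4481) ≈ 0.036 M.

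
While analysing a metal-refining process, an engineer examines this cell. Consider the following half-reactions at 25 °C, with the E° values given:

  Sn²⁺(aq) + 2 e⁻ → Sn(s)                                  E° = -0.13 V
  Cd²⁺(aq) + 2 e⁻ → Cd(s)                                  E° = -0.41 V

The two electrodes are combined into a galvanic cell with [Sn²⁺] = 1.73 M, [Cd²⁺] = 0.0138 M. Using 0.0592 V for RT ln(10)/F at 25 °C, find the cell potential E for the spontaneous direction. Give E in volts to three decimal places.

+0.342 V

Sn²⁺/Sn is the cathode (higher E°), Cd²⁺/Cd the anode: E°cell = -0.13 − (-0.41) = +0.28 V, n = 2.
Overall: Sn²⁺(aq) + Cd(s) → Sn(s) + Cd²⁺(aq)
Q = [Cd²⁺] / ([Sn²⁺]); log Q = -2.098.
E = E° − (0.0592/n) log Q = +0.28 − (0.0592/2)(-2.098) = +0.342 V.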